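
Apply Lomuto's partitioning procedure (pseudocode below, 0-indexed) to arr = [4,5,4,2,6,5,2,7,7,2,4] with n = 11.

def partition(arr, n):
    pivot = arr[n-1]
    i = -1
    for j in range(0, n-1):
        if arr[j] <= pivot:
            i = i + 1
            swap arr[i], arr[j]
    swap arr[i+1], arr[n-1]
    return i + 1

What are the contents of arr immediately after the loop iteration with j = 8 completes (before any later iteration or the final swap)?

[4,4,2,2,6,5,5,7,7,2,4]

pivot = arr[10] = 4; i = -1
j=0: arr[0]=4 ≤ 4 → i=0, swap arr[0],arr[0] (no change) → [4,5,4,2,6,5,2,7,7,2,4]
j=1: arr[1]=5 > 4 → no swap
j=2: arr[2]=4 ≤ 4 → i=1, swap arr[1],arr[2] → [4,4,5,2,6,5,2,7,7,2,4]
j=3: arr[3]=2 ≤ 4 → i=2, swap arr[2],arr[3] → [4,4,2,5,6,5,2,7,7,2,4]
j=4: arr[4]=6 > 4 → no swap
j=5: arr[5]=5 > 4 → no swap
j=6: arr[6]=2 ≤ 4 → i=3, swap arr[3],arr[6] → [4,4,2,2,6,5,5,7,7,2,4]
j=7: arr[7]=7 > 4 → no swap
j=8: arr[8]=7 > 4 → no swap
(after j=8) arr = [4,4,2,2,6,5,5,7,7,2,4]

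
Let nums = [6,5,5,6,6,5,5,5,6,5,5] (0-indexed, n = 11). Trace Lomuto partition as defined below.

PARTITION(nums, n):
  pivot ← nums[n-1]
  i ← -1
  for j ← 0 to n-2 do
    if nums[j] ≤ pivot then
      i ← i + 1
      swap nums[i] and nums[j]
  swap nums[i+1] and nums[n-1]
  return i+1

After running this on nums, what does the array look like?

[5,5,5,5,5,5,5,6,6,6,6]

pivot = nums[10] = 5; i = -1
j=0: nums[0]=6 > 5 → no swap
j=1: nums[1]=5 ≤ 5 → i=0, swap nums[0],nums[1] → [5,6,5,6,6,5,5,5,6,5,5]
j=2: nums[2]=5 ≤ 5 → i=1, swap nums[1],nums[2] → [5,5,6,6,6,5,5,5,6,5,5]
j=3: nums[3]=6 > 5 → no swap
j=4: nums[4]=6 > 5 → no swap
j=5: nums[5]=5 ≤ 5 → i=2, swap nums[2],nums[5] → [5,5,5,6,6,6,5,5,6,5,5]
j=6: nums[6]=5 ≤ 5 → i=3, swap nums[3],nums[6] → [5,5,5,5,6,6,6,5,6,5,5]
j=7: nums[7]=5 ≤ 5 → i=4, swap nums[4],nums[7] → [5,5,5,5,5,6,6,6,6,5,5]
j=8: nums[8]=6 > 5 → no swap
j=9: nums[9]=5 ≤ 5 → i=5, swap nums[5],nums[9] → [5,5,5,5,5,5,6,6,6,6,5]
final swap nums[6],nums[10] → [5,5,5,5,5,5,5,6,6,6,6]; return 6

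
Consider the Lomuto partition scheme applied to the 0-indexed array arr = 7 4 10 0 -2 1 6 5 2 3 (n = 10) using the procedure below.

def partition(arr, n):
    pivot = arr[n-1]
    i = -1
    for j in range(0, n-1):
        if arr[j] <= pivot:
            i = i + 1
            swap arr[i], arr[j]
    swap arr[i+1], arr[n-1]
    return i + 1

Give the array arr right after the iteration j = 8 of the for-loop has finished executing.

0 -2 1 2 4 10 6 5 7 3

pivot=3, i=-1
j=0: 7>3, skip
j=1: 4>3, skip
j=2: 10>3, skip
j=3: 0≤3, i=0, swap(0,3) ⇒ 0 4 10 7 -2 1 6 5 2 3
j=4: -2≤3, i=1, swap(1,4) ⇒ 0 -2 10 7 4 1 6 5 2 3
j=5: 1≤3, i=2, swap(2,5) ⇒ 0 -2 1 7 4 10 6 5 2 3
j=6: 6>3, skip
j=7: 5>3, skip
j=8: 2≤3, i=3, swap(3,8) ⇒ 0 -2 1 2 4 10 6 5 7 3
(after j=8) arr = 0 -2 1 2 4 10 6 5 7 3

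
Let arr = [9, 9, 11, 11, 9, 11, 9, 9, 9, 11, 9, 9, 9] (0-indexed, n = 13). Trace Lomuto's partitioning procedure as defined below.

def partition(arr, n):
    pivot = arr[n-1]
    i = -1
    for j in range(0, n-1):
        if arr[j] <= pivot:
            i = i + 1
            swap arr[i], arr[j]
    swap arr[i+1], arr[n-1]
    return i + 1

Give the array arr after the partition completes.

pivot = arr[12] = 9; i = -1
j=0: arr[0]=9 ≤ 9 → i=0, swap arr[0],arr[0] (no change) → [9, 9, 11, 11, 9, 11, 9, 9, 9, 11, 9, 9, 9]
j=1: arr[1]=9 ≤ 9 → i=1, swap arr[1],arr[1] (no change) → [9, 9, 11, 11, 9, 11, 9, 9, 9, 11, 9, 9, 9]
j=2: arr[2]=11 > 9 → no swap
j=3: arr[3]=11 > 9 → no swap
j=4: arr[4]=9 ≤ 9 → i=2, swap arr[2],arr[4] → [9, 9, 9, 11, 11, 11, 9, 9, 9, 11, 9, 9, 9]
j=5: arr[5]=11 > 9 → no swap
j=6: arr[6]=9 ≤ 9 → i=3, swap arr[3],arr[6] → [9, 9, 9, 9, 11, 11, 11, 9, 9, 11, 9, 9, 9]
j=7: arr[7]=9 ≤ 9 → i=4, swap arr[4],arr[7] → [9, 9, 9, 9, 9, 11, 11, 11, 9, 11, 9, 9, 9]
j=8: arr[8]=9 ≤ 9 → i=5, swap arr[5],arr[8] → [9, 9, 9, 9, 9, 9, 11, 11, 11, 11, 9, 9, 9]
j=9: arr[9]=11 > 9 → no swap
j=10: arr[10]=9 ≤ 9 → i=6, swap arr[6],arr[10] → [9, 9, 9, 9, 9, 9, 9, 11, 11, 11, 11, 9, 9]
j=11: arr[11]=9 ≤ 9 → i=7, swap arr[7],arr[11] → [9, 9, 9, 9, 9, 9, 9, 9, 11, 11, 11, 11, 9]
final swap arr[8],arr[12] → [9, 9, 9, 9, 9, 9, 9, 9, 9, 11, 11, 11, 11]; return 8

[9, 9, 9, 9, 9, 9, 9, 9, 9, 11, 11, 11, 11]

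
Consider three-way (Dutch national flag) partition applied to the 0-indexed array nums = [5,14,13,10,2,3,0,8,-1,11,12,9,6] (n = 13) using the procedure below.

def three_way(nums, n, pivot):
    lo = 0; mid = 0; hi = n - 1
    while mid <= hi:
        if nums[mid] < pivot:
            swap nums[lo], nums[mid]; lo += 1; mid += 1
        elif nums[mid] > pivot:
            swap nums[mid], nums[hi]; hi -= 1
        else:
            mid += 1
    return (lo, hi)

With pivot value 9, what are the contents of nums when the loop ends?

[5,6,-1,2,3,0,8,9,11,12,10,13,14]

pivot = 9; lo=0, mid=0, hi=12
nums[mid]=5<9: swap nums[0],nums[0]; lo=1,mid=1 → [5,14,13,10,2,3,0,8,-1,11,12,9,6]
nums[mid]=14>9: swap nums[1],nums[12]; hi=11 → [5,6,13,10,2,3,0,8,-1,11,12,9,14]
nums[mid]=6<9: swap nums[1],nums[1]; lo=2,mid=2 → [5,6,13,10,2,3,0,8,-1,11,12,9,14]
nums[mid]=13>9: swap nums[2],nums[11]; hi=10 → [5,6,9,10,2,3,0,8,-1,11,12,13,14]
nums[mid]=9=9: mid=3
nums[mid]=10>9: swap nums[3],nums[10]; hi=9 → [5,6,9,12,2,3,0,8,-1,11,10,13,14]
nums[mid]=12>9: swap nums[3],nums[9]; hi=8 → [5,6,9,11,2,3,0,8,-1,12,10,13,14]
nums[mid]=11>9: swap nums[3],nums[8]; hi=7 → [5,6,9,-1,2,3,0,8,11,12,10,13,14]
nums[mid]=-1<9: swap nums[2],nums[3]; lo=3,mid=4 → [5,6,-1,9,2,3,0,8,11,12,10,13,14]
nums[mid]=2<9: swap nums[3],nums[4]; lo=4,mid=5 → [5,6,-1,2,9,3,0,8,11,12,10,13,14]
nums[mid]=3<9: swap nums[4],nums[5]; lo=5,mid=6 → [5,6,-1,2,3,9,0,8,11,12,10,13,14]
nums[mid]=0<9: swap nums[5],nums[6]; lo=6,mid=7 → [5,6,-1,2,3,0,9,8,11,12,10,13,14]
nums[mid]=8<9: swap nums[6],nums[7]; lo=7,mid=8 → [5,6,-1,2,3,0,8,9,11,12,10,13,14]
end: lo=7, hi=7; nums = [5,6,-1,2,3,0,8,9,11,12,10,13,14]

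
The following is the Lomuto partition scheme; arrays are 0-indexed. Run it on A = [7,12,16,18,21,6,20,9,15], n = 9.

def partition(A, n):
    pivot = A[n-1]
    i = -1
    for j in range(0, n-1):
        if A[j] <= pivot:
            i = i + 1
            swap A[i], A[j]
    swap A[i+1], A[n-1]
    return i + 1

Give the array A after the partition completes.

pivot = A[8] = 15; i = -1
j=0: A[0]=7 ≤ 15 → i=0, swap A[0],A[0] (no change) → [7,12,16,18,21,6,20,9,15]
j=1: A[1]=12 ≤ 15 → i=1, swap A[1],A[1] (no change) → [7,12,16,18,21,6,20,9,15]
j=2: A[2]=16 > 15 → no swap
j=3: A[3]=18 > 15 → no swap
j=4: A[4]=21 > 15 → no swap
j=5: A[5]=6 ≤ 15 → i=2, swap A[2],A[5] → [7,12,6,18,21,16,20,9,15]
j=6: A[6]=20 > 15 → no swap
j=7: A[7]=9 ≤ 15 → i=3, swap A[3],A[7] → [7,12,6,9,21,16,20,18,15]
final swap A[4],A[8] → [7,12,6,9,15,16,20,18,21]; return 4

[7,12,6,9,15,16,20,18,21]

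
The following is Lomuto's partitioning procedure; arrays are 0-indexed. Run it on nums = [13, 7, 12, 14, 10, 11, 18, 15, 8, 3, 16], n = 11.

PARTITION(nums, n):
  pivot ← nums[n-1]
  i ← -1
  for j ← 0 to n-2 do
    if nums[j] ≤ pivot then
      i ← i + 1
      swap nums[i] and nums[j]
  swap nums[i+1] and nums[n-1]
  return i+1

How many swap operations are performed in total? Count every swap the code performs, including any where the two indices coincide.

pivot=16, i=-1
j=0: 13≤16, i=0, swap(0,0) ⇒ [13, 7, 12, 14, 10, 11, 18, 15, 8, 3, 16]
j=1: 7≤16, i=1, swap(1,1) ⇒ [13, 7, 12, 14, 10, 11, 18, 15, 8, 3, 16]
j=2: 12≤16, i=2, swap(2,2) ⇒ [13, 7, 12, 14, 10, 11, 18, 15, 8, 3, 16]
j=3: 14≤16, i=3, swap(3,3) ⇒ [13, 7, 12, 14, 10, 11, 18, 15, 8, 3, 16]
j=4: 10≤16, i=4, swap(4,4) ⇒ [13, 7, 12, 14, 10, 11, 18, 15, 8, 3, 16]
j=5: 11≤16, i=5, swap(5,5) ⇒ [13, 7, 12, 14, 10, 11, 18, 15, 8, 3, 16]
j=6: 18>16, skip
j=7: 15≤16, i=6, swap(6,7) ⇒ [13, 7, 12, 14, 10, 11, 15, 18, 8, 3, 16]
j=8: 8≤16, i=7, swap(7,8) ⇒ [13, 7, 12, 14, 10, 11, 15, 8, 18, 3, 16]
j=9: 3≤16, i=8, swap(8,9) ⇒ [13, 7, 12, 14, 10, 11, 15, 8, 3, 18, 16]
swap(9,10) ⇒ [13, 7, 12, 14, 10, 11, 15, 8, 3, 16, 18]; return 9

10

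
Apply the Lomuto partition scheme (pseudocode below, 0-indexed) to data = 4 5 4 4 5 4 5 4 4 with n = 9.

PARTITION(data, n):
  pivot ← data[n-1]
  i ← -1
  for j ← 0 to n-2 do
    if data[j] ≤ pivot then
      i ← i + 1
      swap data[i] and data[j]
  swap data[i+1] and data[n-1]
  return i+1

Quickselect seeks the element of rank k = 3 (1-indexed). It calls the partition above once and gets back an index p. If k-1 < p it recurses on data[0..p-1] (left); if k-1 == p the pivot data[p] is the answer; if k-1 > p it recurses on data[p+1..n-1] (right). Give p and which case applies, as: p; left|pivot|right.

pivot = data[8] = 4; i = -1
j=0: data[0]=4 ≤ 4 → i=0, swap data[0],data[0] (no change) → 4 5 4 4 5 4 5 4 4
j=1: data[1]=5 > 4 → no swap
j=2: data[2]=4 ≤ 4 → i=1, swap data[1],data[2] → 4 4 5 4 5 4 5 4 4
j=3: data[3]=4 ≤ 4 → i=2, swap data[2],data[3] → 4 4 4 5 5 4 5 4 4
j=4: data[4]=5 > 4 → no swap
j=5: data[5]=4 ≤ 4 → i=3, swap data[3],data[5] → 4 4 4 4 5 5 5 4 4
j=6: data[6]=5 > 4 → no swap
j=7: data[7]=4 ≤ 4 → i=4, swap data[4],data[7] → 4 4 4 4 4 5 5 5 4
final swap data[5],data[8] → 4 4 4 4 4 4 5 5 5; return 5
p = 5; k-1 = 2 < 5 ⇒ left

5; left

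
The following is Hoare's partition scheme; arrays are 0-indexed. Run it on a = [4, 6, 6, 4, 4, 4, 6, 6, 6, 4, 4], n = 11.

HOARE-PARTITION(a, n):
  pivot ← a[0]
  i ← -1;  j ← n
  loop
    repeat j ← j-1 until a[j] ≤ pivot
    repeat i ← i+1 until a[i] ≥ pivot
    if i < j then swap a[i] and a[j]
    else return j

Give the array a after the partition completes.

[4, 4, 4, 4, 4, 6, 6, 6, 6, 6, 4]

pivot=4
j stops at 10 (4), i stops at 0 (4); swap ⇒ [4, 6, 6, 4, 4, 4, 6, 6, 6, 4, 4]
j stops at 9 (4), i stops at 1 (6); swap ⇒ [4, 4, 6, 4, 4, 4, 6, 6, 6, 6, 4]
j stops at 5 (4), i stops at 2 (6); swap ⇒ [4, 4, 4, 4, 4, 6, 6, 6, 6, 6, 4]
j stops at 4 (4), i stops at 3 (4); swap ⇒ [4, 4, 4, 4, 4, 6, 6, 6, 6, 6, 4]
j stops at 3, i stops at 4; i≥j ⇒ return 3. a=[4, 4, 4, 4, 4, 6, 6, 6, 6, 6, 4]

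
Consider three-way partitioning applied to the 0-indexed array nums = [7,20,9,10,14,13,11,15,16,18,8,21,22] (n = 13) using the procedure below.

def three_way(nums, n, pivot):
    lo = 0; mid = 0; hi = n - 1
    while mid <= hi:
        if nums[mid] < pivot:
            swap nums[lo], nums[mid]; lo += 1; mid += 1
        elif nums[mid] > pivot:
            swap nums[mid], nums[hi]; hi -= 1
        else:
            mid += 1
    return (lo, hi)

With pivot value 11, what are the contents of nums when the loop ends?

[7,8,9,10,11,13,15,16,18,14,21,22,20]

lo=0 mid=0 hi=12
7<11: swap(0,0), lo=1 mid=1 ⇒ [7,20,9,10,14,13,11,15,16,18,8,21,22]
20>11: swap(1,12), hi=11 ⇒ [7,22,9,10,14,13,11,15,16,18,8,21,20]
22>11: swap(1,11), hi=10 ⇒ [7,21,9,10,14,13,11,15,16,18,8,22,20]
21>11: swap(1,10), hi=9 ⇒ [7,8,9,10,14,13,11,15,16,18,21,22,20]
8<11: swap(1,1), lo=2 mid=2 ⇒ [7,8,9,10,14,13,11,15,16,18,21,22,20]
9<11: swap(2,2), lo=3 mid=3 ⇒ [7,8,9,10,14,13,11,15,16,18,21,22,20]
10<11: swap(3,3), lo=4 mid=4 ⇒ [7,8,9,10,14,13,11,15,16,18,21,22,20]
14>11: swap(4,9), hi=8 ⇒ [7,8,9,10,18,13,11,15,16,14,21,22,20]
18>11: swap(4,8), hi=7 ⇒ [7,8,9,10,16,13,11,15,18,14,21,22,20]
16>11: swap(4,7), hi=6 ⇒ [7,8,9,10,15,13,11,16,18,14,21,22,20]
15>11: swap(4,6), hi=5 ⇒ [7,8,9,10,11,13,15,16,18,14,21,22,20]
11=11: mid=5
13>11: swap(5,5), hi=4 ⇒ [7,8,9,10,11,13,15,16,18,14,21,22,20]
done. lo=4 hi=4; nums=[7,8,9,10,11,13,15,16,18,14,21,22,20]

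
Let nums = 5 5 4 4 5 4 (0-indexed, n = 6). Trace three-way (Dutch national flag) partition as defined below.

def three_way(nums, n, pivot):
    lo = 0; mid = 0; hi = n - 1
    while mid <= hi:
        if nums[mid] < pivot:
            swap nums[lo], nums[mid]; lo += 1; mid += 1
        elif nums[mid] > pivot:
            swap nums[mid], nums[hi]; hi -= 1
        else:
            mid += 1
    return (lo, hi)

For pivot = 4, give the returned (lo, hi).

(0, 2)

lo=0 mid=0 hi=5
5>4: swap(0,5), hi=4 ⇒ 4 5 4 4 5 5
4=4: mid=1
5>4: swap(1,4), hi=3 ⇒ 4 5 4 4 5 5
5>4: swap(1,3), hi=2 ⇒ 4 4 4 5 5 5
4=4: mid=2
4=4: mid=3
done. lo=0 hi=2; nums=4 4 4 5 5 5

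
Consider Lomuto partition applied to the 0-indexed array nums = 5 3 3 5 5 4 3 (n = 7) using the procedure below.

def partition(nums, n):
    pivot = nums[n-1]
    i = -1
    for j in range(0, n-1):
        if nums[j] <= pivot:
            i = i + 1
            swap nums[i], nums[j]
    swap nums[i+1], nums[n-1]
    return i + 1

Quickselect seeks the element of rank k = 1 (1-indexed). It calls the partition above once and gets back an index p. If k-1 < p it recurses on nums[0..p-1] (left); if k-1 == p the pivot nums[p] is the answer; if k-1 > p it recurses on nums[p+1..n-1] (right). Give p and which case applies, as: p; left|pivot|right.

2; left

pivot=3, i=-1
j=0: 5>3, skip
j=1: 3≤3, i=0, swap(0,1) ⇒ 3 5 3 5 5 4 3
j=2: 3≤3, i=1, swap(1,2) ⇒ 3 3 5 5 5 4 3
j=3: 5>3, skip
j=4: 5>3, skip
j=5: 4>3, skip
swap(2,6) ⇒ 3 3 3 5 5 4 5; return 2
p = 2; k-1 = 0 < 2 ⇒ left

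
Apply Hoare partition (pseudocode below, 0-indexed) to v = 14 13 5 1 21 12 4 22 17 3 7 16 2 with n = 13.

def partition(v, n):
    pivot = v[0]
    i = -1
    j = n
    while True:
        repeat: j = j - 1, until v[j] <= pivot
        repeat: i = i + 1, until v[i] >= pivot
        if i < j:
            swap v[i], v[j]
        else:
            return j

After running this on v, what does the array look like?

2 13 5 1 7 12 4 3 17 22 21 16 14

pivot=14
j stops at 12 (2), i stops at 0 (14); swap ⇒ 2 13 5 1 21 12 4 22 17 3 7 16 14
j stops at 10 (7), i stops at 4 (21); swap ⇒ 2 13 5 1 7 12 4 22 17 3 21 16 14
j stops at 9 (3), i stops at 7 (22); swap ⇒ 2 13 5 1 7 12 4 3 17 22 21 16 14
j stops at 7, i stops at 8; i≥j ⇒ return 7. v=2 13 5 1 7 12 4 3 17 22 21 16 14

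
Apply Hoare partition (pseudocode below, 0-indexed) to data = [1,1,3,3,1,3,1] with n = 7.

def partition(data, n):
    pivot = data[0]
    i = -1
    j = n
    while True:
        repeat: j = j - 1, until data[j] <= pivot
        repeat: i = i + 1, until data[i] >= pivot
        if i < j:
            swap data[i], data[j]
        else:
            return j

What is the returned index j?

1

pivot = data[0] = 1; i = -1, j = 7
j→6 (data[6]=1≤1), i→0 (data[0]=1≥1); i<j, swap → [1,1,3,3,1,3,1]
j→4 (data[4]=1≤1), i→1 (data[1]=1≥1); i<j, swap → [1,1,3,3,1,3,1]
j→1, i→2; i≥j, return j=1. data = [1,1,3,3,1,3,1]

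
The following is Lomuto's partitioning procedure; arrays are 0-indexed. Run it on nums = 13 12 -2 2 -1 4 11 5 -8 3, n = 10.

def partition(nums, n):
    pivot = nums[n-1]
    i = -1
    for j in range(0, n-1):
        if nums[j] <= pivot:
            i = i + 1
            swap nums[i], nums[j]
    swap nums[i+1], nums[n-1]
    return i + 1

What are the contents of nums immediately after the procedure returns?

-2 2 -1 -8 3 4 11 5 12 13

pivot = nums[9] = 3; i = -1
j=0: nums[0]=13 > 3 → no swap
j=1: nums[1]=12 > 3 → no swap
j=2: nums[2]=-2 ≤ 3 → i=0, swap nums[0],nums[2] → -2 12 13 2 -1 4 11 5 -8 3
j=3: nums[3]=2 ≤ 3 → i=1, swap nums[1],nums[3] → -2 2 13 12 -1 4 11 5 -8 3
j=4: nums[4]=-1 ≤ 3 → i=2, swap nums[2],nums[4] → -2 2 -1 12 13 4 11 5 -8 3
j=5: nums[5]=4 > 3 → no swap
j=6: nums[6]=11 > 3 → no swap
j=7: nums[7]=5 > 3 → no swap
j=8: nums[8]=-8 ≤ 3 → i=3, swap nums[3],nums[8] → -2 2 -1 -8 13 4 11 5 12 3
final swap nums[4],nums[9] → -2 2 -1 -8 3 4 11 5 12 13; return 4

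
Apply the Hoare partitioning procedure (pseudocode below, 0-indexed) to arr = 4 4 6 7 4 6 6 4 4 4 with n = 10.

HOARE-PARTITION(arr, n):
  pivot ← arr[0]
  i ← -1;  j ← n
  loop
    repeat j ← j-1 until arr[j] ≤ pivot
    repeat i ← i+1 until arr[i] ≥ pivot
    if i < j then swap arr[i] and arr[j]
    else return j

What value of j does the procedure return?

3

pivot=4
j stops at 9 (4), i stops at 0 (4); swap ⇒ 4 4 6 7 4 6 6 4 4 4
j stops at 8 (4), i stops at 1 (4); swap ⇒ 4 4 6 7 4 6 6 4 4 4
j stops at 7 (4), i stops at 2 (6); swap ⇒ 4 4 4 7 4 6 6 6 4 4
j stops at 4 (4), i stops at 3 (7); swap ⇒ 4 4 4 4 7 6 6 6 4 4
j stops at 3, i stops at 4; i≥j ⇒ return 3. arr=4 4 4 4 7 6 6 6 4 4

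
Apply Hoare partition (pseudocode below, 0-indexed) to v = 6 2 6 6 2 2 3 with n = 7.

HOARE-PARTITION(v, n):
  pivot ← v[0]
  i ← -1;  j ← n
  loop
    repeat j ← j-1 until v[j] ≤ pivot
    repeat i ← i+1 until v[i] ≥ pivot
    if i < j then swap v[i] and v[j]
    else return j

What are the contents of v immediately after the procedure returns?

3 2 2 2 6 6 6

pivot = v[0] = 6; i = -1, j = 7
j→6 (v[6]=3≤6), i→0 (v[0]=6≥6); i<j, swap → 3 2 6 6 2 2 6
j→5 (v[5]=2≤6), i→2 (v[2]=6≥6); i<j, swap → 3 2 2 6 2 6 6
j→4 (v[4]=2≤6), i→3 (v[3]=6≥6); i<j, swap → 3 2 2 2 6 6 6
j→3, i→4; i≥j, return j=3. v = 3 2 2 2 6 6 6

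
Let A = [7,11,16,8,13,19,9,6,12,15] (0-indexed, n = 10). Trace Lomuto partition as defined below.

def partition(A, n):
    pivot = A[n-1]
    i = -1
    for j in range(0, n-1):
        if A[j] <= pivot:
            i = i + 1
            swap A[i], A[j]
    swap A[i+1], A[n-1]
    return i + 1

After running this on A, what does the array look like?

[7,11,8,13,9,6,12,15,16,19]

pivot=15, i=-1
j=0: 7≤15, i=0, swap(0,0) ⇒ [7,11,16,8,13,19,9,6,12,15]
j=1: 11≤15, i=1, swap(1,1) ⇒ [7,11,16,8,13,19,9,6,12,15]
j=2: 16>15, skip
j=3: 8≤15, i=2, swap(2,3) ⇒ [7,11,8,16,13,19,9,6,12,15]
j=4: 13≤15, i=3, swap(3,4) ⇒ [7,11,8,13,16,19,9,6,12,15]
j=5: 19>15, skip
j=6: 9≤15, i=4, swap(4,6) ⇒ [7,11,8,13,9,19,16,6,12,15]
j=7: 6≤15, i=5, swap(5,7) ⇒ [7,11,8,13,9,6,16,19,12,15]
j=8: 12≤15, i=6, swap(6,8) ⇒ [7,11,8,13,9,6,12,19,16,15]
swap(7,9) ⇒ [7,11,8,13,9,6,12,15,16,19]; return 7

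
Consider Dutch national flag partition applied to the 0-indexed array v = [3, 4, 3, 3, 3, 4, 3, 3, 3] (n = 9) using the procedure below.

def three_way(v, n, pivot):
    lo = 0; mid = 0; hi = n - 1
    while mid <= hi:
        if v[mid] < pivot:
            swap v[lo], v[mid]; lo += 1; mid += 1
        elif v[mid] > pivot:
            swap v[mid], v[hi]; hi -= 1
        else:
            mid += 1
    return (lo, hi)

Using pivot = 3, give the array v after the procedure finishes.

lo=0 mid=0 hi=8
3=3: mid=1
4>3: swap(1,8), hi=7 ⇒ [3, 3, 3, 3, 3, 4, 3, 3, 4]
3=3: mid=2
3=3: mid=3
3=3: mid=4
3=3: mid=5
4>3: swap(5,7), hi=6 ⇒ [3, 3, 3, 3, 3, 3, 3, 4, 4]
3=3: mid=6
3=3: mid=7
done. lo=0 hi=6; v=[3, 3, 3, 3, 3, 3, 3, 4, 4]

[3, 3, 3, 3, 3, 3, 3, 4, 4]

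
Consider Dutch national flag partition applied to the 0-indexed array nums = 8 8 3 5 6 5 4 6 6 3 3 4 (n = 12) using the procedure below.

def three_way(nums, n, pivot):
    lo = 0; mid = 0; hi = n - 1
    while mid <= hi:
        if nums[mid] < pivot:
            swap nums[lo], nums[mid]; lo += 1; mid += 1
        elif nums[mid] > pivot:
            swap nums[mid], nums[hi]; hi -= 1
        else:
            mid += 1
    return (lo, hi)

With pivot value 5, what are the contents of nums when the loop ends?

pivot = 5; lo=0, mid=0, hi=11
nums[mid]=8>5: swap nums[0],nums[11]; hi=10 → 4 8 3 5 6 5 4 6 6 3 3 8
nums[mid]=4<5: swap nums[0],nums[0]; lo=1,mid=1 → 4 8 3 5 6 5 4 6 6 3 3 8
nums[mid]=8>5: swap nums[1],nums[10]; hi=9 → 4 3 3 5 6 5 4 6 6 3 8 8
nums[mid]=3<5: swap nums[1],nums[1]; lo=2,mid=2 → 4 3 3 5 6 5 4 6 6 3 8 8
nums[mid]=3<5: swap nums[2],nums[2]; lo=3,mid=3 → 4 3 3 5 6 5 4 6 6 3 8 8
nums[mid]=5=5: mid=4
nums[mid]=6>5: swap nums[4],nums[9]; hi=8 → 4 3 3 5 3 5 4 6 6 6 8 8
nums[mid]=3<5: swap nums[3],nums[4]; lo=4,mid=5 → 4 3 3 3 5 5 4 6 6 6 8 8
nums[mid]=5=5: mid=6
nums[mid]=4<5: swap nums[4],nums[6]; lo=5,mid=7 → 4 3 3 3 4 5 5 6 6 6 8 8
nums[mid]=6>5: swap nums[7],nums[8]; hi=7 → 4 3 3 3 4 5 5 6 6 6 8 8
nums[mid]=6>5: swap nums[7],nums[7]; hi=6 → 4 3 3 3 4 5 5 6 6 6 8 8
end: lo=5, hi=6; nums = 4 3 3 3 4 5 5 6 6 6 8 8

4 3 3 3 4 5 5 6 6 6 8 8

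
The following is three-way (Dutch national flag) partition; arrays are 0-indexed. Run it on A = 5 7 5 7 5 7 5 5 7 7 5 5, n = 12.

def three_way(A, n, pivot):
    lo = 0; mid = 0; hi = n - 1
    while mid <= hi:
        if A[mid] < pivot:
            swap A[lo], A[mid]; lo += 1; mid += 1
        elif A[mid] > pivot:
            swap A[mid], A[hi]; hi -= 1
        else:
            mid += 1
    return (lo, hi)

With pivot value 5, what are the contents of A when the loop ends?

lo=0 mid=0 hi=11
5=5: mid=1
7>5: swap(1,11), hi=10 ⇒ 5 5 5 7 5 7 5 5 7 7 5 7
5=5: mid=2
5=5: mid=3
7>5: swap(3,10), hi=9 ⇒ 5 5 5 5 5 7 5 5 7 7 7 7
5=5: mid=4
5=5: mid=5
7>5: swap(5,9), hi=8 ⇒ 5 5 5 5 5 7 5 5 7 7 7 7
7>5: swap(5,8), hi=7 ⇒ 5 5 5 5 5 7 5 5 7 7 7 7
7>5: swap(5,7), hi=6 ⇒ 5 5 5 5 5 5 5 7 7 7 7 7
5=5: mid=6
5=5: mid=7
done. lo=0 hi=6; A=5 5 5 5 5 5 5 7 7 7 7 7

5 5 5 5 5 5 5 7 7 7 7 7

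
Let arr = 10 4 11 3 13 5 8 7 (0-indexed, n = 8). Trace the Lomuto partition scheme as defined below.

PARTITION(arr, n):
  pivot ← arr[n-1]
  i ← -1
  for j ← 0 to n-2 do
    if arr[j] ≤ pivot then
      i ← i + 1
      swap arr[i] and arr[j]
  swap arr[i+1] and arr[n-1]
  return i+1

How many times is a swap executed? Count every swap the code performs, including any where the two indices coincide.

4

pivot = arr[7] = 7; i = -1
j=0: arr[0]=10 > 7 → no swap
j=1: arr[1]=4 ≤ 7 → i=0, swap arr[0],arr[1] → 4 10 11 3 13 5 8 7
j=2: arr[2]=11 > 7 → no swap
j=3: arr[3]=3 ≤ 7 → i=1, swap arr[1],arr[3] → 4 3 11 10 13 5 8 7
j=4: arr[4]=13 > 7 → no swap
j=5: arr[5]=5 ≤ 7 → i=2, swap arr[2],arr[5] → 4 3 5 10 13 11 8 7
j=6: arr[6]=8 > 7 → no swap
final swap arr[3],arr[7] → 4 3 5 7 13 11 8 10; return 3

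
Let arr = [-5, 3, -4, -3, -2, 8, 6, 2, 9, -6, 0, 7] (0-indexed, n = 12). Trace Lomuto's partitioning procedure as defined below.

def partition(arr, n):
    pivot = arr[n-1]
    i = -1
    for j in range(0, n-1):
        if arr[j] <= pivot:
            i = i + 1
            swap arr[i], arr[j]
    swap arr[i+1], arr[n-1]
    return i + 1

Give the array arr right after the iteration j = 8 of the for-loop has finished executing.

pivot = arr[11] = 7; i = -1
j=0: arr[0]=-5 ≤ 7 → i=0, swap arr[0],arr[0] (no change) → [-5, 3, -4, -3, -2, 8, 6, 2, 9, -6, 0, 7]
j=1: arr[1]=3 ≤ 7 → i=1, swap arr[1],arr[1] (no change) → [-5, 3, -4, -3, -2, 8, 6, 2, 9, -6, 0, 7]
j=2: arr[2]=-4 ≤ 7 → i=2, swap arr[2],arr[2] (no change) → [-5, 3, -4, -3, -2, 8, 6, 2, 9, -6, 0, 7]
j=3: arr[3]=-3 ≤ 7 → i=3, swap arr[3],arr[3] (no change) → [-5, 3, -4, -3, -2, 8, 6, 2, 9, -6, 0, 7]
j=4: arr[4]=-2 ≤ 7 → i=4, swap arr[4],arr[4] (no change) → [-5, 3, -4, -3, -2, 8, 6, 2, 9, -6, 0, 7]
j=5: arr[5]=8 > 7 → no swap
j=6: arr[6]=6 ≤ 7 → i=5, swap arr[5],arr[6] → [-5, 3, -4, -3, -2, 6, 8, 2, 9, -6, 0, 7]
j=7: arr[7]=2 ≤ 7 → i=6, swap arr[6],arr[7] → [-5, 3, -4, -3, -2, 6, 2, 8, 9, -6, 0, 7]
j=8: arr[8]=9 > 7 → no swap
(after j=8) arr = [-5, 3, -4, -3, -2, 6, 2, 8, 9, -6, 0, 7]

[-5, 3, -4, -3, -2, 6, 2, 8, 9, -6, 0, 7]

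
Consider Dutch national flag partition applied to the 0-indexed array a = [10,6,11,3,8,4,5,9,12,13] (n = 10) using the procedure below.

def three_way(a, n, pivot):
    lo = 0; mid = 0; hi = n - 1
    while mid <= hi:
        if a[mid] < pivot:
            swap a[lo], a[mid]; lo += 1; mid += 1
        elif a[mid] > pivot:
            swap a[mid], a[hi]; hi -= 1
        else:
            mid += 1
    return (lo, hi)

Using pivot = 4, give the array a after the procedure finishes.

[3,4,11,8,6,5,9,12,13,10]

pivot = 4; lo=0, mid=0, hi=9
a[mid]=10>4: swap a[0],a[9]; hi=8 → [13,6,11,3,8,4,5,9,12,10]
a[mid]=13>4: swap a[0],a[8]; hi=7 → [12,6,11,3,8,4,5,9,13,10]
a[mid]=12>4: swap a[0],a[7]; hi=6 → [9,6,11,3,8,4,5,12,13,10]
a[mid]=9>4: swap a[0],a[6]; hi=5 → [5,6,11,3,8,4,9,12,13,10]
a[mid]=5>4: swap a[0],a[5]; hi=4 → [4,6,11,3,8,5,9,12,13,10]
a[mid]=4=4: mid=1
a[mid]=6>4: swap a[1],a[4]; hi=3 → [4,8,11,3,6,5,9,12,13,10]
a[mid]=8>4: swap a[1],a[3]; hi=2 → [4,3,11,8,6,5,9,12,13,10]
a[mid]=3<4: swap a[0],a[1]; lo=1,mid=2 → [3,4,11,8,6,5,9,12,13,10]
a[mid]=11>4: swap a[2],a[2]; hi=1 → [3,4,11,8,6,5,9,12,13,10]
end: lo=1, hi=1; a = [3,4,11,8,6,5,9,12,13,10]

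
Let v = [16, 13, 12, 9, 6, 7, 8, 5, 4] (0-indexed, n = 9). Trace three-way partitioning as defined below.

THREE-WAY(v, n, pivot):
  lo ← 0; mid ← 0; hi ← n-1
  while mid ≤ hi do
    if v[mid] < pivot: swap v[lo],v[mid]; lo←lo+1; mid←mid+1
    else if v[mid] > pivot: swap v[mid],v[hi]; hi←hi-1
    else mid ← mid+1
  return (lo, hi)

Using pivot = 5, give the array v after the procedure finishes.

pivot = 5; lo=0, mid=0, hi=8
v[mid]=16>5: swap v[0],v[8]; hi=7 → [4, 13, 12, 9, 6, 7, 8, 5, 16]
v[mid]=4<5: swap v[0],v[0]; lo=1,mid=1 → [4, 13, 12, 9, 6, 7, 8, 5, 16]
v[mid]=13>5: swap v[1],v[7]; hi=6 → [4, 5, 12, 9, 6, 7, 8, 13, 16]
v[mid]=5=5: mid=2
v[mid]=12>5: swap v[2],v[6]; hi=5 → [4, 5, 8, 9, 6, 7, 12, 13, 16]
v[mid]=8>5: swap v[2],v[5]; hi=4 → [4, 5, 7, 9, 6, 8, 12, 13, 16]
v[mid]=7>5: swap v[2],v[4]; hi=3 → [4, 5, 6, 9, 7, 8, 12, 13, 16]
v[mid]=6>5: swap v[2],v[3]; hi=2 → [4, 5, 9, 6, 7, 8, 12, 13, 16]
v[mid]=9>5: swap v[2],v[2]; hi=1 → [4, 5, 9, 6, 7, 8, 12, 13, 16]
end: lo=1, hi=1; v = [4, 5, 9, 6, 7, 8, 12, 13, 16]

[4, 5, 9, 6, 7, 8, 12, 13, 16]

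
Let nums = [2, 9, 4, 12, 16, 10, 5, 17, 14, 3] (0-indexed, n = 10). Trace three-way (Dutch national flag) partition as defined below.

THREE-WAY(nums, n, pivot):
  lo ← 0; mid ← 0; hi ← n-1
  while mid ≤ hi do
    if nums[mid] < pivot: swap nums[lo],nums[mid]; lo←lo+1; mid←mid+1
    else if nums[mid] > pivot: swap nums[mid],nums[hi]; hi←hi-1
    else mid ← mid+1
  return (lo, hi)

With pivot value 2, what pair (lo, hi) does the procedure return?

(0, 0)

pivot = 2; lo=0, mid=0, hi=9
nums[mid]=2=2: mid=1
nums[mid]=9>2: swap nums[1],nums[9]; hi=8 → [2, 3, 4, 12, 16, 10, 5, 17, 14, 9]
nums[mid]=3>2: swap nums[1],nums[8]; hi=7 → [2, 14, 4, 12, 16, 10, 5, 17, 3, 9]
nums[mid]=14>2: swap nums[1],nums[7]; hi=6 → [2, 17, 4, 12, 16, 10, 5, 14, 3, 9]
nums[mid]=17>2: swap nums[1],nums[6]; hi=5 → [2, 5, 4, 12, 16, 10, 17, 14, 3, 9]
nums[mid]=5>2: swap nums[1],nums[5]; hi=4 → [2, 10, 4, 12, 16, 5, 17, 14, 3, 9]
nums[mid]=10>2: swap nums[1],nums[4]; hi=3 → [2, 16, 4, 12, 10, 5, 17, 14, 3, 9]
nums[mid]=16>2: swap nums[1],nums[3]; hi=2 → [2, 12, 4, 16, 10, 5, 17, 14, 3, 9]
nums[mid]=12>2: swap nums[1],nums[2]; hi=1 → [2, 4, 12, 16, 10, 5, 17, 14, 3, 9]
nums[mid]=4>2: swap nums[1],nums[1]; hi=0 → [2, 4, 12, 16, 10, 5, 17, 14, 3, 9]
end: lo=0, hi=0; nums = [2, 4, 12, 16, 10, 5, 17, 14, 3, 9]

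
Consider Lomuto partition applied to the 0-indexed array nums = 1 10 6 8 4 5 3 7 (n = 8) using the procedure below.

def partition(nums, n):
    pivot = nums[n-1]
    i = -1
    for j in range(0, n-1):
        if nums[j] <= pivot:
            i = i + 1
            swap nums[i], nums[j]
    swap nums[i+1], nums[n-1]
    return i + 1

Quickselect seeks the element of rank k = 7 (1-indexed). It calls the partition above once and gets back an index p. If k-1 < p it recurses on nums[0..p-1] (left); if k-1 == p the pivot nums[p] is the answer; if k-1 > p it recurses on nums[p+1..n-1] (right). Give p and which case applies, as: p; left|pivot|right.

pivot=7, i=-1
j=0: 1≤7, i=0, swap(0,0) ⇒ 1 10 6 8 4 5 3 7
j=1: 10>7, skip
j=2: 6≤7, i=1, swap(1,2) ⇒ 1 6 10 8 4 5 3 7
j=3: 8>7, skip
j=4: 4≤7, i=2, swap(2,4) ⇒ 1 6 4 8 10 5 3 7
j=5: 5≤7, i=3, swap(3,5) ⇒ 1 6 4 5 10 8 3 7
j=6: 3≤7, i=4, swap(4,6) ⇒ 1 6 4 5 3 8 10 7
swap(5,7) ⇒ 1 6 4 5 3 7 10 8; return 5
p = 5; k-1 = 6 > 5 ⇒ right

5; right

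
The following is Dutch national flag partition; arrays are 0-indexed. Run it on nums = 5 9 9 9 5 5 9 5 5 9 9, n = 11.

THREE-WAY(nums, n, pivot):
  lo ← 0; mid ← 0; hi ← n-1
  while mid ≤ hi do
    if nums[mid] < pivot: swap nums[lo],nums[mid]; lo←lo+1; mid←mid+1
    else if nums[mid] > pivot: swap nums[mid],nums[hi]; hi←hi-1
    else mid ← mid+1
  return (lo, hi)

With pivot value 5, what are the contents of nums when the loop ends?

5 5 5 5 5 9 9 9 9 9 9

pivot = 5; lo=0, mid=0, hi=10
nums[mid]=5=5: mid=1
nums[mid]=9>5: swap nums[1],nums[10]; hi=9 → 5 9 9 9 5 5 9 5 5 9 9
nums[mid]=9>5: swap nums[1],nums[9]; hi=8 → 5 9 9 9 5 5 9 5 5 9 9
nums[mid]=9>5: swap nums[1],nums[8]; hi=7 → 5 5 9 9 5 5 9 5 9 9 9
nums[mid]=5=5: mid=2
nums[mid]=9>5: swap nums[2],nums[7]; hi=6 → 5 5 5 9 5 5 9 9 9 9 9
nums[mid]=5=5: mid=3
nums[mid]=9>5: swap nums[3],nums[6]; hi=5 → 5 5 5 9 5 5 9 9 9 9 9
nums[mid]=9>5: swap nums[3],nums[5]; hi=4 → 5 5 5 5 5 9 9 9 9 9 9
nums[mid]=5=5: mid=4
nums[mid]=5=5: mid=5
end: lo=0, hi=4; nums = 5 5 5 5 5 9 9 9 9 9 9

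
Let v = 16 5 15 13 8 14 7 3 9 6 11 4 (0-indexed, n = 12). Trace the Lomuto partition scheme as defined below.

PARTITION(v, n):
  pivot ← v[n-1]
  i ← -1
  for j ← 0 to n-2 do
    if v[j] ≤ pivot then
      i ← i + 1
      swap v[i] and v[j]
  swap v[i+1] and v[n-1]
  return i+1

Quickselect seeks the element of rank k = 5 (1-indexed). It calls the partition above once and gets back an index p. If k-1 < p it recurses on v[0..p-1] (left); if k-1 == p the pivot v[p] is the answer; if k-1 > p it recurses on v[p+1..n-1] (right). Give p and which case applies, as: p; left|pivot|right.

1; right

pivot = v[11] = 4; i = -1
j=0: v[0]=16 > 4 → no swap
j=1: v[1]=5 > 4 → no swap
j=2: v[2]=15 > 4 → no swap
j=3: v[3]=13 > 4 → no swap
j=4: v[4]=8 > 4 → no swap
j=5: v[5]=14 > 4 → no swap
j=6: v[6]=7 > 4 → no swap
j=7: v[7]=3 ≤ 4 → i=0, swap v[0],v[7] → 3 5 15 13 8 14 7 16 9 6 11 4
j=8: v[8]=9 > 4 → no swap
j=9: v[9]=6 > 4 → no swap
j=10: v[10]=11 > 4 → no swap
final swap v[1],v[11] → 3 4 15 13 8 14 7 16 9 6 11 5; return 1
p = 1; k-1 = 4 > 1 ⇒ right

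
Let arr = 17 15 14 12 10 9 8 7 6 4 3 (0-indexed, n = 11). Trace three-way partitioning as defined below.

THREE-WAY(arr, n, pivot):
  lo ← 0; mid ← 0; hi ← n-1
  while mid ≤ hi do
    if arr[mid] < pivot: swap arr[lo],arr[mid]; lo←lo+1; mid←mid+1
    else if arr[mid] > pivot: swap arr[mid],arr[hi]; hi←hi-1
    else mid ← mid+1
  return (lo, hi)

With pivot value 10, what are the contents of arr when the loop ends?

lo=0 mid=0 hi=10
17>10: swap(0,10), hi=9 ⇒ 3 15 14 12 10 9 8 7 6 4 17
3<10: swap(0,0), lo=1 mid=1 ⇒ 3 15 14 12 10 9 8 7 6 4 17
15>10: swap(1,9), hi=8 ⇒ 3 4 14 12 10 9 8 7 6 15 17
4<10: swap(1,1), lo=2 mid=2 ⇒ 3 4 14 12 10 9 8 7 6 15 17
14>10: swap(2,8), hi=7 ⇒ 3 4 6 12 10 9 8 7 14 15 17
6<10: swap(2,2), lo=3 mid=3 ⇒ 3 4 6 12 10 9 8 7 14 15 17
12>10: swap(3,7), hi=6 ⇒ 3 4 6 7 10 9 8 12 14 15 17
7<10: swap(3,3), lo=4 mid=4 ⇒ 3 4 6 7 10 9 8 12 14 15 17
10=10: mid=5
9<10: swap(4,5), lo=5 mid=6 ⇒ 3 4 6 7 9 10 8 12 14 15 17
8<10: swap(5,6), lo=6 mid=7 ⇒ 3 4 6 7 9 8 10 12 14 15 17
done. lo=6 hi=6; arr=3 4 6 7 9 8 10 12 14 15 17

3 4 6 7 9 8 10 12 14 15 17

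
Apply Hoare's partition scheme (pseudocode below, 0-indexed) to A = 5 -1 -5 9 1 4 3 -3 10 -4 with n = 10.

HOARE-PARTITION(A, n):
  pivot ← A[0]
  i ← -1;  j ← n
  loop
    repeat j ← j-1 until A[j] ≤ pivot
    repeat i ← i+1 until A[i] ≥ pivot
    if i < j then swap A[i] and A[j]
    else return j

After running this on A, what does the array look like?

pivot = A[0] = 5; i = -1, j = 10
j→9 (A[9]=-4≤5), i→0 (A[0]=5≥5); i<j, swap → -4 -1 -5 9 1 4 3 -3 10 5
j→7 (A[7]=-3≤5), i→3 (A[3]=9≥5); i<j, swap → -4 -1 -5 -3 1 4 3 9 10 5
j→6, i→7; i≥j, return j=6. A = -4 -1 -5 -3 1 4 3 9 10 5

-4 -1 -5 -3 1 4 3 9 10 5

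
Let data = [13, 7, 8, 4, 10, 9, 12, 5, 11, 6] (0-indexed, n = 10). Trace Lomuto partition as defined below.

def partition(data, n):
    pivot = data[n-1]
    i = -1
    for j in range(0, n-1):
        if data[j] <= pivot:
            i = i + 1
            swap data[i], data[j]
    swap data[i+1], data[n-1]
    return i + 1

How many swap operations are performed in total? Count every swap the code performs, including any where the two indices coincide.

3

pivot = data[9] = 6; i = -1
j=0: data[0]=13 > 6 → no swap
j=1: data[1]=7 > 6 → no swap
j=2: data[2]=8 > 6 → no swap
j=3: data[3]=4 ≤ 6 → i=0, swap data[0],data[3] → [4, 7, 8, 13, 10, 9, 12, 5, 11, 6]
j=4: data[4]=10 > 6 → no swap
j=5: data[5]=9 > 6 → no swap
j=6: data[6]=12 > 6 → no swap
j=7: data[7]=5 ≤ 6 → i=1, swap data[1],data[7] → [4, 5, 8, 13, 10, 9, 12, 7, 11, 6]
j=8: data[8]=11 > 6 → no swap
final swap data[2],data[9] → [4, 5, 6, 13, 10, 9, 12, 7, 11, 8]; return 2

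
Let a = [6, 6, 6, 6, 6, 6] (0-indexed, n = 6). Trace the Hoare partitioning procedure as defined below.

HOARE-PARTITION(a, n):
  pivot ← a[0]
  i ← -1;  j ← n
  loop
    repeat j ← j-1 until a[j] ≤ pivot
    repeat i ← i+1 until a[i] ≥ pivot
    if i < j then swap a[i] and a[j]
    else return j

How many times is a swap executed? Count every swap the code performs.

3

pivot = a[0] = 6; i = -1, j = 6
j→5 (a[5]=6≤6), i→0 (a[0]=6≥6); i<j, swap → [6, 6, 6, 6, 6, 6]
j→4 (a[4]=6≤6), i→1 (a[1]=6≥6); i<j, swap → [6, 6, 6, 6, 6, 6]
j→3 (a[3]=6≤6), i→2 (a[2]=6≥6); i<j, swap → [6, 6, 6, 6, 6, 6]
j→2, i→3; i≥j, return j=2. a = [6, 6, 6, 6, 6, 6]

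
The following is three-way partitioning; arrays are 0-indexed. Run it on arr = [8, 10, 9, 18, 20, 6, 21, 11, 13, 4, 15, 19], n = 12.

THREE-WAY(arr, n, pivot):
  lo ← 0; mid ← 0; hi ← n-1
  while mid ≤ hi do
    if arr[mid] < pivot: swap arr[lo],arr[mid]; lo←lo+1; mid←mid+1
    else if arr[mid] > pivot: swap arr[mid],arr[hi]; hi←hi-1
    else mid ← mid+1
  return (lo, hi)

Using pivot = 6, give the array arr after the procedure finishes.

[4, 6, 18, 20, 9, 21, 11, 13, 10, 15, 19, 8]

pivot = 6; lo=0, mid=0, hi=11
arr[mid]=8>6: swap arr[0],arr[11]; hi=10 → [19, 10, 9, 18, 20, 6, 21, 11, 13, 4, 15, 8]
arr[mid]=19>6: swap arr[0],arr[10]; hi=9 → [15, 10, 9, 18, 20, 6, 21, 11, 13, 4, 19, 8]
arr[mid]=15>6: swap arr[0],arr[9]; hi=8 → [4, 10, 9, 18, 20, 6, 21, 11, 13, 15, 19, 8]
arr[mid]=4<6: swap arr[0],arr[0]; lo=1,mid=1 → [4, 10, 9, 18, 20, 6, 21, 11, 13, 15, 19, 8]
arr[mid]=10>6: swap arr[1],arr[8]; hi=7 → [4, 13, 9, 18, 20, 6, 21, 11, 10, 15, 19, 8]
arr[mid]=13>6: swap arr[1],arr[7]; hi=6 → [4, 11, 9, 18, 20, 6, 21, 13, 10, 15, 19, 8]
arr[mid]=11>6: swap arr[1],arr[6]; hi=5 → [4, 21, 9, 18, 20, 6, 11, 13, 10, 15, 19, 8]
arr[mid]=21>6: swap arr[1],arr[5]; hi=4 → [4, 6, 9, 18, 20, 21, 11, 13, 10, 15, 19, 8]
arr[mid]=6=6: mid=2
arr[mid]=9>6: swap arr[2],arr[4]; hi=3 → [4, 6, 20, 18, 9, 21, 11, 13, 10, 15, 19, 8]
arr[mid]=20>6: swap arr[2],arr[3]; hi=2 → [4, 6, 18, 20, 9, 21, 11, 13, 10, 15, 19, 8]
arr[mid]=18>6: swap arr[2],arr[2]; hi=1 → [4, 6, 18, 20, 9, 21, 11, 13, 10, 15, 19, 8]
end: lo=1, hi=1; arr = [4, 6, 18, 20, 9, 21, 11, 13, 10, 15, 19, 8]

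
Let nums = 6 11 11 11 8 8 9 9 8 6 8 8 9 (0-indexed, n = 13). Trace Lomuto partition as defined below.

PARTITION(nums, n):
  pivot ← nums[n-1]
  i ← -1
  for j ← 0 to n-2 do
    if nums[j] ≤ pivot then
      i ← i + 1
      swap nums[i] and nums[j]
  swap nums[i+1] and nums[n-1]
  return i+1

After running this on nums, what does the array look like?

6 8 8 9 9 8 6 8 8 9 11 11 11

pivot=9, i=-1
j=0: 6≤9, i=0, swap(0,0) ⇒ 6 11 11 11 8 8 9 9 8 6 8 8 9
j=1: 11>9, skip
j=2: 11>9, skip
j=3: 11>9, skip
j=4: 8≤9, i=1, swap(1,4) ⇒ 6 8 11 11 11 8 9 9 8 6 8 8 9
j=5: 8≤9, i=2, swap(2,5) ⇒ 6 8 8 11 11 11 9 9 8 6 8 8 9
j=6: 9≤9, i=3, swap(3,6) ⇒ 6 8 8 9 11 11 11 9 8 6 8 8 9
j=7: 9≤9, i=4, swap(4,7) ⇒ 6 8 8 9 9 11 11 11 8 6 8 8 9
j=8: 8≤9, i=5, swap(5,8) ⇒ 6 8 8 9 9 8 11 11 11 6 8 8 9
j=9: 6≤9, i=6, swap(6,9) ⇒ 6 8 8 9 9 8 6 11 11 11 8 8 9
j=10: 8≤9, i=7, swap(7,10) ⇒ 6 8 8 9 9 8 6 8 11 11 11 8 9
j=11: 8≤9, i=8, swap(8,11) ⇒ 6 8 8 9 9 8 6 8 8 11 11 11 9
swap(9,12) ⇒ 6 8 8 9 9 8 6 8 8 9 11 11 11; return 9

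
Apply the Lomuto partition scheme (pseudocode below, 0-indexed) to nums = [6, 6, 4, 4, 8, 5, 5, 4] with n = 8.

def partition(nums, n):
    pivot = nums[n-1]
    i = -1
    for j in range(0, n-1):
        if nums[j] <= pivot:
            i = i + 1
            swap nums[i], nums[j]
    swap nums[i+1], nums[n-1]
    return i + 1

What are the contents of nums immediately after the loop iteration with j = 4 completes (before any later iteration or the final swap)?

[4, 4, 6, 6, 8, 5, 5, 4]

pivot = nums[7] = 4; i = -1
j=0: nums[0]=6 > 4 → no swap
j=1: nums[1]=6 > 4 → no swap
j=2: nums[2]=4 ≤ 4 → i=0, swap nums[0],nums[2] → [4, 6, 6, 4, 8, 5, 5, 4]
j=3: nums[3]=4 ≤ 4 → i=1, swap nums[1],nums[3] → [4, 4, 6, 6, 8, 5, 5, 4]
j=4: nums[4]=8 > 4 → no swap
(after j=4) nums = [4, 4, 6, 6, 8, 5, 5, 4]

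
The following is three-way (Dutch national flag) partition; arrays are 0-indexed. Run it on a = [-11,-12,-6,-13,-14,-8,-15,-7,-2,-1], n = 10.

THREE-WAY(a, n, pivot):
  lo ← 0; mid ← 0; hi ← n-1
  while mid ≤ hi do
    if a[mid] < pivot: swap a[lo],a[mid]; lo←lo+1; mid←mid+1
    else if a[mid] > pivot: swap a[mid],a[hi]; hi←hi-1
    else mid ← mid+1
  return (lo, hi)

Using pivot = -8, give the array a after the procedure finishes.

[-11,-12,-15,-13,-14,-8,-7,-2,-1,-6]

lo=0 mid=0 hi=9
-11<-8: swap(0,0), lo=1 mid=1 ⇒ [-11,-12,-6,-13,-14,-8,-15,-7,-2,-1]
-12<-8: swap(1,1), lo=2 mid=2 ⇒ [-11,-12,-6,-13,-14,-8,-15,-7,-2,-1]
-6>-8: swap(2,9), hi=8 ⇒ [-11,-12,-1,-13,-14,-8,-15,-7,-2,-6]
-1>-8: swap(2,8), hi=7 ⇒ [-11,-12,-2,-13,-14,-8,-15,-7,-1,-6]
-2>-8: swap(2,7), hi=6 ⇒ [-11,-12,-7,-13,-14,-8,-15,-2,-1,-6]
-7>-8: swap(2,6), hi=5 ⇒ [-11,-12,-15,-13,-14,-8,-7,-2,-1,-6]
-15<-8: swap(2,2), lo=3 mid=3 ⇒ [-11,-12,-15,-13,-14,-8,-7,-2,-1,-6]
-13<-8: swap(3,3), lo=4 mid=4 ⇒ [-11,-12,-15,-13,-14,-8,-7,-2,-1,-6]
-14<-8: swap(4,4), lo=5 mid=5 ⇒ [-11,-12,-15,-13,-14,-8,-7,-2,-1,-6]
-8=-8: mid=6
done. lo=5 hi=5; a=[-11,-12,-15,-13,-14,-8,-7,-2,-1,-6]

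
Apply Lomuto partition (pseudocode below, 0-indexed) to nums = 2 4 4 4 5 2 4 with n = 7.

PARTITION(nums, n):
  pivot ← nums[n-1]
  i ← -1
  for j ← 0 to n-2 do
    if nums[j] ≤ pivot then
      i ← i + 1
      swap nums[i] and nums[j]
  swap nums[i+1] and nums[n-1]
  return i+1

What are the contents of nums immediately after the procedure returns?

pivot=4, i=-1
j=0: 2≤4, i=0, swap(0,0) ⇒ 2 4 4 4 5 2 4
j=1: 4≤4, i=1, swap(1,1) ⇒ 2 4 4 4 5 2 4
j=2: 4≤4, i=2, swap(2,2) ⇒ 2 4 4 4 5 2 4
j=3: 4≤4, i=3, swap(3,3) ⇒ 2 4 4 4 5 2 4
j=4: 5>4, skip
j=5: 2≤4, i=4, swap(4,5) ⇒ 2 4 4 4 2 5 4
swap(5,6) ⇒ 2 4 4 4 2 4 5; return 5

2 4 4 4 2 4 5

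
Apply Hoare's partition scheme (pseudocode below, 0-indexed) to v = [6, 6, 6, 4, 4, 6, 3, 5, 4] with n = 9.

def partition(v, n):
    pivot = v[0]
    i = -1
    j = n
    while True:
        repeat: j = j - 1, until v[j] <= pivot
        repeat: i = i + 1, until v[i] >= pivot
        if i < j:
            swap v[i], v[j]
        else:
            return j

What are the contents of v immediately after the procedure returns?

[4, 5, 3, 4, 4, 6, 6, 6, 6]

pivot = v[0] = 6; i = -1, j = 9
j→8 (v[8]=4≤6), i→0 (v[0]=6≥6); i<j, swap → [4, 6, 6, 4, 4, 6, 3, 5, 6]
j→7 (v[7]=5≤6), i→1 (v[1]=6≥6); i<j, swap → [4, 5, 6, 4, 4, 6, 3, 6, 6]
j→6 (v[6]=3≤6), i→2 (v[2]=6≥6); i<j, swap → [4, 5, 3, 4, 4, 6, 6, 6, 6]
j→5, i→5; i≥j, return j=5. v = [4, 5, 3, 4, 4, 6, 6, 6, 6]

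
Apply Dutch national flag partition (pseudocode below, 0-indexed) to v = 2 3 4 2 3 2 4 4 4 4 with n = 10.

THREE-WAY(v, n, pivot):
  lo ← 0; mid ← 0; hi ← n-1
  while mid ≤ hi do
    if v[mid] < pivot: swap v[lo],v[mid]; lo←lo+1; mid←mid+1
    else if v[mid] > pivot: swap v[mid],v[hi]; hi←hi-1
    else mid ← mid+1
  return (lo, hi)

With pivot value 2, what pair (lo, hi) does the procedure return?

(0, 2)

pivot = 2; lo=0, mid=0, hi=9
v[mid]=2=2: mid=1
v[mid]=3>2: swap v[1],v[9]; hi=8 → 2 4 4 2 3 2 4 4 4 3
v[mid]=4>2: swap v[1],v[8]; hi=7 → 2 4 4 2 3 2 4 4 4 3
v[mid]=4>2: swap v[1],v[7]; hi=6 → 2 4 4 2 3 2 4 4 4 3
v[mid]=4>2: swap v[1],v[6]; hi=5 → 2 4 4 2 3 2 4 4 4 3
v[mid]=4>2: swap v[1],v[5]; hi=4 → 2 2 4 2 3 4 4 4 4 3
v[mid]=2=2: mid=2
v[mid]=4>2: swap v[2],v[4]; hi=3 → 2 2 3 2 4 4 4 4 4 3
v[mid]=3>2: swap v[2],v[3]; hi=2 → 2 2 2 3 4 4 4 4 4 3
v[mid]=2=2: mid=3
end: lo=0, hi=2; v = 2 2 2 3 4 4 4 4 4 3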